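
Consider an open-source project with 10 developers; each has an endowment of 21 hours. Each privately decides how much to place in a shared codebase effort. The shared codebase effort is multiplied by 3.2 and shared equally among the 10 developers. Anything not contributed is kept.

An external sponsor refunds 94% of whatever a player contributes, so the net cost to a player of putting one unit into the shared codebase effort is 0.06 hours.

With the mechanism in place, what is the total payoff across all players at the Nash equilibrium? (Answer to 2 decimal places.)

869.40 hours

Under the mechanism each unit contributed yields (3.2/10) / 0.06 = 5.3333 back to its contributor per unit of net cost, which exceeds 1, making full contribution the dominant choice for everyone.
At the Nash equilibrium everyone contributes 21. Group total payoff = 10 × (21 × 0.94 + 3.2 × 21) = 869.40.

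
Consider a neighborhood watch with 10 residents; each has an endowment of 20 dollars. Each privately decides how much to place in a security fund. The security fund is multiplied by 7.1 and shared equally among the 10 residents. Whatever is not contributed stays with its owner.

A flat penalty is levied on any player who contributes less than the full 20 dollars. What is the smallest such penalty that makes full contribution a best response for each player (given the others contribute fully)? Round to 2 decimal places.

5.80 dollars

Given the others contribute fully, the best deviation is to contribute 0 (any partial contribution still incurs the fine and gives up units whose private return 0.7100 is below 1).
Deviating from 20 to 0 saves 20 dollars but forfeits the deviator's share of the drop in the security fund: 7.1/10 × 20 = 14.20.
So the deviation gain is 20 − 14.20 = 5.80, and the fine must be at least 5.80 dollars to wipe it out.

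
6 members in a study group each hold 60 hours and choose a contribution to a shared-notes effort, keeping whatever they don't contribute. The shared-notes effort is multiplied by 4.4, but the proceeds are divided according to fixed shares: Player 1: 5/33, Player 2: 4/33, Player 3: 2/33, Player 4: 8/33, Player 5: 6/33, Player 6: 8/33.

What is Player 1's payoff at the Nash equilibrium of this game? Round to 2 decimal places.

For player j, contributing a unit is worthwhile iff 4.4 × (j's share) ≥ 1, i.e. iff j's share is at least 0.2273.
Player 4 and Player 6 clear that bar, contributing 60 each; the remaining 4 contribute 0. Total contributed: 120.
Player 1 keeps 60 and receives 4.4 × 120 × 5/33 = 80.00 from the shared-notes effort, for a payoff of 140.00.

140.00 hours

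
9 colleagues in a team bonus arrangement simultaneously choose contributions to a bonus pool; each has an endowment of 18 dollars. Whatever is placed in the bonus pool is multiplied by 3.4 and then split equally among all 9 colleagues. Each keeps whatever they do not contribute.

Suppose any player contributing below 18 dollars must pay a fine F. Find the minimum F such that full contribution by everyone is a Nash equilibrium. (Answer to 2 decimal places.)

11.20 dollars

Given the others contribute fully, the best deviation is to contribute 0 (any partial contribution still incurs the fine and gives up units whose private return 0.3778 is below 1).
Deviating from 18 to 0 saves 18 dollars but forfeits the deviator's share of the drop in the bonus pool: 3.4/9 × 18 = 6.80.
So the deviation gain is 18 − 6.80 = 11.20, and the fine must be at least 11.20 dollars to wipe it out.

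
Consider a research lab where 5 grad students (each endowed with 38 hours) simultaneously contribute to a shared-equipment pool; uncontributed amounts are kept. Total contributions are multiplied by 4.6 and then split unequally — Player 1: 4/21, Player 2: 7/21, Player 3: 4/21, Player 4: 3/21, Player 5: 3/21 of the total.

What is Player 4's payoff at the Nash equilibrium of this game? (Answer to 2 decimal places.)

62.97 hours

For player j, contributing a unit is worthwhile iff 4.6 × (j's share) ≥ 1, i.e. iff j's share is at least 0.2174.
Player 2 alone (share 7/21) is above the threshold, contributing 38; the remaining 4 contribute 0. Total contributed: 38.
Player 4 keeps 38 and receives 4.6 × 38 × 3/21 = 24.97 from the shared-equipment pool, for a payoff of 62.97.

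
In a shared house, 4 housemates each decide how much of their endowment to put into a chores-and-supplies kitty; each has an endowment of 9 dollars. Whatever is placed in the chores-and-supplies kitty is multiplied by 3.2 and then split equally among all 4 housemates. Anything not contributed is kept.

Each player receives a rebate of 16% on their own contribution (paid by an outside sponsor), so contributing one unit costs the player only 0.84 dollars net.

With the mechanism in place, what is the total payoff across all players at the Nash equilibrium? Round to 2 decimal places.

36.00 dollars

The effective private return is (3.2/4) / 0.84 = 0.9524, which is still under 1, so the mechanism doesn't change anyone's dominant strategy: zero contribution.
At the Nash equilibrium no one contributes; group total payoff = 4 × 9 = 36.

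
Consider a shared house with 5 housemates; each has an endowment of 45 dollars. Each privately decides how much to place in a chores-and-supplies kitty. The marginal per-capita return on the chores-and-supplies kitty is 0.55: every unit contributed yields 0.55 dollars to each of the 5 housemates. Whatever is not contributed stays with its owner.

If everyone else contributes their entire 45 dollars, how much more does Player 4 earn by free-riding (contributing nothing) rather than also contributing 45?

Switching from a contribution of 45 to 0 lets Player 4 keep an extra 45 dollars, but lowers the chores-and-supplies kitty by 45, which costs Player 4 their own share of that drop: 0.55 × 45 = 24.75.
Net gain = 45 − 24.75 = 20.25. The private return per contributed unit (0.55) is below 1, so free-riding is indeed the best response regardless of what the others do.

20.25 dollars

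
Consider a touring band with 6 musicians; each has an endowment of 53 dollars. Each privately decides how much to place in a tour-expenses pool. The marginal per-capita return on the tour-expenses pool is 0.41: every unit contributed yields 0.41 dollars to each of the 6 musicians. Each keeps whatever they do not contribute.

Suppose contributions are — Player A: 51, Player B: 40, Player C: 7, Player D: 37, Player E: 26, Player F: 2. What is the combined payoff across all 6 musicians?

Total contributed: 51 + 40 + 7 + 37 + 26 + 2 = 163; total kept: 6 × 53 − 163 = 155.
The tour-expenses pool pays out 0.41 × 6 × 163 = 400.98 in aggregate.
Group total = 155 + 400.98 = 555.98.

555.98 dollars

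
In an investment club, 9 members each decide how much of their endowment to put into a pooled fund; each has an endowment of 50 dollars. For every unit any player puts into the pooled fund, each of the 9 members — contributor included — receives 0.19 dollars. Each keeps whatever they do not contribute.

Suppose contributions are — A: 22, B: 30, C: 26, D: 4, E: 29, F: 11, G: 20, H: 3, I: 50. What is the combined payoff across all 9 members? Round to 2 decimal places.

588.45 dollars

Total contributed: 22 + 30 + 26 + 4 + 29 + 11 + 20 + 3 + 50 = 195; total kept: 9 × 50 − 195 = 255.
The pooled fund pays out 0.19 × 9 × 195 = 333.45 in aggregate.
Group total = 255 + 333.45 = 588.45.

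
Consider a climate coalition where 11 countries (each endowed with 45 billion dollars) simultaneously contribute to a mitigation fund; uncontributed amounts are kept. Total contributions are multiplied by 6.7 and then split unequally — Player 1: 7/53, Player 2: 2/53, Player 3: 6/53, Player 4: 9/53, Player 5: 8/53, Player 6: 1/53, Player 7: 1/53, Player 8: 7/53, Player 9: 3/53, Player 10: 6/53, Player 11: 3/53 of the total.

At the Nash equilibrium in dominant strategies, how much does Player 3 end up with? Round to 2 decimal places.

For player j, contributing a unit is worthwhile iff 6.7 × (j's share) ≥ 1, i.e. iff j's share is at least 0.1493.
The shares above 0.1493 belong to Player 4 and Player 5, contributing 45 each; the remaining 9 contribute 0. Total contributed: 90.
Player 3 keeps 45 and receives 6.7 × 90 × 6/53 = 68.26 from the mitigation fund, for a payoff of 113.26.

113.26 billion dollars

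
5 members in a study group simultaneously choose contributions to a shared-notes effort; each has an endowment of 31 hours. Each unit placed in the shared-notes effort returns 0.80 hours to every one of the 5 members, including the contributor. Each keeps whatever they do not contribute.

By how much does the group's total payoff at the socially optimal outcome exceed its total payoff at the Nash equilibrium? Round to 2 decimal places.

The private return per contributed unit is 0.80 < 1, so contributing 0 is dominant for every player. At the Nash equilibrium everyone keeps their 31, and the group total is 5 × 31 = 155.
Each contributed unit returns 4.000 to the group as a whole (0.80 to each of 5 players), which exceeds 1, so the social optimum is full contribution: group total = 4.000 × 155 = 620.00.
Efficiency loss = 620.00 − 155 = 465.00.

465.00 hours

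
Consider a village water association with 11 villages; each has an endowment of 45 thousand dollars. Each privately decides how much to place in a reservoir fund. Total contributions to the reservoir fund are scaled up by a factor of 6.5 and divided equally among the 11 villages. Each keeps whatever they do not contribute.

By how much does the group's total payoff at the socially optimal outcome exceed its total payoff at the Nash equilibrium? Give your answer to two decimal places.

Each contributed unit returns 6.5/11 = 0.5909 to its contributor — below 1 — so contributing 0 is dominant for every player. At the Nash equilibrium everyone keeps their 45, and the group total is 11 × 45 = 495.
Each contributed unit returns 6.500 to the group as a whole (0.5909 to each of 11 players), which exceeds 1, so the social optimum is full contribution: group total = 6.500 × 495 = 3217.50.
Efficiency loss = 3217.50 − 495 = 2722.50.

2722.50 thousand dollars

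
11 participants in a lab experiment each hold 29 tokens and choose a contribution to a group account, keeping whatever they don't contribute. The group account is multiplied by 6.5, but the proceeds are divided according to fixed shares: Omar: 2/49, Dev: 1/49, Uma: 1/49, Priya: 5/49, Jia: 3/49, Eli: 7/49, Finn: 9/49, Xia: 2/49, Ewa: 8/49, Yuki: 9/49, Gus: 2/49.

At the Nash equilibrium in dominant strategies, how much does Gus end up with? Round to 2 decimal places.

Player j's private return per contributed unit is 6.5 × (j's share). Contributing is weakly dominant for j when that share is at least 1/6.5 = 0.1538, and contributing 0 is dominant otherwise.
Finn, Ewa and Yuki clear that bar, contributing 29 each; the remaining 8 contribute 0. Total contributed: 87.
Gus keeps 29 and receives 6.5 × 87 × 2/49 = 23.08 from the group account, for a payoff of 52.08.

52.08 tokens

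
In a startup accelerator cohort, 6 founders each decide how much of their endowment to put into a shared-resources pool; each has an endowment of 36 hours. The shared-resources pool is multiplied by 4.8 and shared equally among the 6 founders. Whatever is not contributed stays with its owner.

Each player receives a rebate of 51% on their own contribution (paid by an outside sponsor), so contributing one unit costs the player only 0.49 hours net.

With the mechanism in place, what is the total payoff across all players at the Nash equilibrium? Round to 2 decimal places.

Under the mechanism each unit contributed yields (4.8/6) / 0.49 = 1.6327 back to its contributor per unit of net cost, which exceeds 1, making full contribution the dominant choice for everyone.
So the Nash equilibrium is full contribution by all 6; the group earns 6 × (36 × 0.51 + 4.8 × 36) = 1146.96.

1146.96 hours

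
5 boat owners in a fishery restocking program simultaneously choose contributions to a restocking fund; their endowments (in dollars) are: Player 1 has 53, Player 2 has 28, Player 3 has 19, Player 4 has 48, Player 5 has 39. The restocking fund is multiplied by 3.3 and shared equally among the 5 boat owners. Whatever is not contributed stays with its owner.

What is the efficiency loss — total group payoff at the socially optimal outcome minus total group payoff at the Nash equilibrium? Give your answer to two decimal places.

The private return per contributed unit is 3.3/5 = 0.6600 < 1 for every player regardless of endowment, so the Nash equilibrium is zero contribution and the group total is Σ E_j = 53 + 28 + 19 + 48 + 39 = 187.
Each contributed unit returns 3.300 to the group, so the social optimum is full contribution by everyone: group total = 3.300 × 187 = 617.10.
Efficiency loss = (3.300 − 1) × 187 = 430.10.

430.10 dollars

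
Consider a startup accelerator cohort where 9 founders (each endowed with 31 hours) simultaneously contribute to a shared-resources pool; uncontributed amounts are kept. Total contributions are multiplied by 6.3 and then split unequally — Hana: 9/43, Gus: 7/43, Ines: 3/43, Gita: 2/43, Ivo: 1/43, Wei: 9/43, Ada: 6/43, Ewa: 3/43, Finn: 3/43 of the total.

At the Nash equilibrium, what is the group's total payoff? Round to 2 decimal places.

For player j, contributing a unit is worthwhile iff 6.3 × (j's share) ≥ 1, i.e. iff j's share is at least 0.1587.
Hana, Gus and Wei are above the threshold, contributing 31 each; the remaining 6 contribute 0. Total contributed: 93.
The shared-resources pool pays out 6.3 × 93 = 585.90 in total (split across the unequal shares, but the aggregate is all that matters for the group sum).
The 6 free-riders keep 31 each, adding 186. Group total = 186 + 585.90 = 771.90.

771.90 hours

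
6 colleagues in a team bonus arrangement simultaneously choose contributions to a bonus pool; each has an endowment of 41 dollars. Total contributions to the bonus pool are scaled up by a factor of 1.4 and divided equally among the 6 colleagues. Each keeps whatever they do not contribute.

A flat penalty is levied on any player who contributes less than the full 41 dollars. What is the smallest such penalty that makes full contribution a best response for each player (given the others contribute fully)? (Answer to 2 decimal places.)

31.43 dollars

Given the others contribute fully, the best deviation is to contribute 0 (any partial contribution still incurs the fine and gives up units whose private return 0.2333 is below 1).
Deviating from 41 to 0 saves 41 dollars but forfeits the deviator's share of the drop in the bonus pool: 1.4/6 × 41 = 9.57.
So the deviation gain is 41 − 9.57 = 31.43, and the fine must be at least 31.43 dollars to wipe it out.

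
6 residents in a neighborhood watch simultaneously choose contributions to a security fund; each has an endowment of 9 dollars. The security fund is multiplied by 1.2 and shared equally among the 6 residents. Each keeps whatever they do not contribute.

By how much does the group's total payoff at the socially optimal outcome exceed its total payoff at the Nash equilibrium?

Each contributed unit returns 1.2/6 = 0.2000 to its contributor — below 1 — so contributing 0 is dominant for every player. At the Nash equilibrium everyone keeps their 9, and the group total is 6 × 9 = 54.
Each contributed unit returns 1.200 to the group as a whole (0.2000 to each of 6 players), which exceeds 1, so the social optimum is full contribution: group total = 1.200 × 54 = 64.80.
Efficiency loss = 64.80 − 54 = 10.80.

10.80 dollars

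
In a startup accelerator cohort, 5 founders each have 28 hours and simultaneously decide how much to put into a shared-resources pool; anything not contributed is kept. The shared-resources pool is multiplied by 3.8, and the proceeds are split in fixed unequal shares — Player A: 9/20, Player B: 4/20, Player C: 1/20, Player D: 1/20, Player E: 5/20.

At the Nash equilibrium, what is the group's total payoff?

Player j's private return per contributed unit is 3.8 × (j's share). Contributing is weakly dominant for j when that share is at least 1/3.8 = 0.2632, and contributing 0 is dominant otherwise.
Player A alone (share 9/20) is above the threshold, contributing 28; the remaining 4 contribute 0. Total contributed: 28.
The shared-resources pool pays out 3.8 × 28 = 106.40 in total (split across the unequal shares, but the aggregate is all that matters for the group sum).
The 4 free-riders keep 28 each, adding 112. Group total = 112 + 106.40 = 218.40.

218.40 hours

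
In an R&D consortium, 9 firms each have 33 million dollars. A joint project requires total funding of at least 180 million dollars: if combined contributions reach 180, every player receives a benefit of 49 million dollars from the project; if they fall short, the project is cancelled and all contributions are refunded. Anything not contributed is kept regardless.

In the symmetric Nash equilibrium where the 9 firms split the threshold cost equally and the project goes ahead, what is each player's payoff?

62 million dollars

Equal share of the threshold: 180/9 = 20.
At this profile no one gains by cutting their contribution: any cut drops the total below 180, the project is cancelled, contributions are refunded, and the deviator ends with 33, which is less than 33 − 20 + 49 = 62. Contributing more than 20 just wastes the excess. So contributing exactly 20 is a best response.
Each player's payoff: 33 − 20 + 49 = 62.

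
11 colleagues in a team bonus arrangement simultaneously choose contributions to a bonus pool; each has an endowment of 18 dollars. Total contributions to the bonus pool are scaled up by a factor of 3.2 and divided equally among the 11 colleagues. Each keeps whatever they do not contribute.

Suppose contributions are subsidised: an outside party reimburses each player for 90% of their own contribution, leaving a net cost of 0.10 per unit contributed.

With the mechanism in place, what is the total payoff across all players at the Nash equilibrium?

With the mechanism, a contributed unit returns (3.2/11) / 0.10 = 2.9091 per unit of net cost to the contributor — now above 1 — so contributing fully is weakly dominant for every player.
At the Nash equilibrium everyone contributes 18. Group total payoff = 11 × (18 × 0.90 + 3.2 × 18) = 811.80.

811.80 dollars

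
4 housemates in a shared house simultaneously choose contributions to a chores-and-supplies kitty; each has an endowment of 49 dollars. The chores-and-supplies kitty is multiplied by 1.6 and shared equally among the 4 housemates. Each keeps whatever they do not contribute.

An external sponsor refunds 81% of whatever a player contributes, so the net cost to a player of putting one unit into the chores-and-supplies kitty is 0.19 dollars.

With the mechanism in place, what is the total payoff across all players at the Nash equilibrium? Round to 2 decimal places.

With the mechanism, a contributed unit returns (1.6/4) / 0.19 = 2.1053 per unit of net cost to the contributor — now above 1 — so contributing fully is weakly dominant for every player.
So the Nash equilibrium is full contribution by all 4; the group earns 4 × (49 × 0.81 + 1.6 × 49) = 472.36.

472.36 dollars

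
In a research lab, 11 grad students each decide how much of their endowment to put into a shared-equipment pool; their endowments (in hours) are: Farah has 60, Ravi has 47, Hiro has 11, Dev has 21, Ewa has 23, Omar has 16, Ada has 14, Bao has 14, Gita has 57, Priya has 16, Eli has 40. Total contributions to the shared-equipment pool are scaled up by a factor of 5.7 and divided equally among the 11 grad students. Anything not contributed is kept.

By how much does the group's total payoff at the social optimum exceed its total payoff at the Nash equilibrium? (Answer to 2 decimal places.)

The private return per contributed unit is 5.7/11 = 0.5182 < 1 for every player regardless of endowment, so the Nash equilibrium is zero contribution and the group total is Σ E_j = 60 + 47 + 11 + 21 + 23 + 16 + 14 + 14 + 57 + 16 + 40 = 319.
Each contributed unit returns 5.700 to the group, so the social optimum is full contribution by everyone: group total = 5.700 × 319 = 1818.30.
Efficiency loss = (5.700 − 1) × 319 = 1499.30.

1499.30 hours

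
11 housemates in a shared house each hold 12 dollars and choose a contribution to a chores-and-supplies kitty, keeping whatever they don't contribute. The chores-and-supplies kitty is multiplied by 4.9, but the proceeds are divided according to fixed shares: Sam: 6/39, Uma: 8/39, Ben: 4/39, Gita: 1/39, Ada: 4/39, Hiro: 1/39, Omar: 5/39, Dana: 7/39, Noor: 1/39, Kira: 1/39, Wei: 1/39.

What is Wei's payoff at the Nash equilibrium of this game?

13.51 dollars

Player j's private return per contributed unit is 4.9 × (j's share). Contributing is weakly dominant for j when that share is at least 1/4.9 = 0.2041, and contributing 0 is dominant otherwise.
Only Uma (8/39) clears that bar, contributing 12; the remaining 10 contribute 0. Total contributed: 12.
Wei keeps 12 and receives 4.9 × 12 × 1/39 = 1.51 from the chores-and-supplies kitty, for a payoff of 13.51.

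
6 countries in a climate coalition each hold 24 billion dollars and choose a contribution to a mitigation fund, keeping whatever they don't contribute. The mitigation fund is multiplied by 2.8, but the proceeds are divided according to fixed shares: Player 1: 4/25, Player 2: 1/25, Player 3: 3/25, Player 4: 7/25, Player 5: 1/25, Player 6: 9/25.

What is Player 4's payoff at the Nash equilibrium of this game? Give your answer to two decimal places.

42.82 billion dollars

Each unit j contributes comes back to j as 2.8 × (j's share), so j prefers to contribute only if that share exceeds 1/2.8 = 0.3571; otherwise keeping the unit dominates.
Player 6 alone (share 9/25) is above the threshold, contributing 24; the remaining 5 contribute 0. Total contributed: 24.
Player 4 keeps 24 and receives 2.8 × 24 × 7/25 = 18.82 from the mitigation fund, for a payoff of 42.82.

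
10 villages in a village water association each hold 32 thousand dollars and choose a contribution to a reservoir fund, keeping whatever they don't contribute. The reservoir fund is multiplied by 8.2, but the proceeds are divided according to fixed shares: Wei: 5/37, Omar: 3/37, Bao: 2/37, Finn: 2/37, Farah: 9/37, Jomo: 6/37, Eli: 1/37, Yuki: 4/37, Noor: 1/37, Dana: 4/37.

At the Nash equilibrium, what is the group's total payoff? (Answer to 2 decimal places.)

1011.20 thousand dollars

Player j's private return per contributed unit is 8.2 × (j's share). Contributing is weakly dominant for j when that share is at least 1/8.2 = 0.1220, and contributing 0 is dominant otherwise.
The shares above 0.1220 belong to Wei, Farah and Jomo, contributing 32 each; the remaining 7 contribute 0. Total contributed: 96.
The reservoir fund pays out 8.2 × 96 = 787.20 in total (split across the unequal shares, but the aggregate is all that matters for the group sum).
The 7 free-riders keep 32 each, adding 224. Group total = 224 + 787.20 = 1011.20.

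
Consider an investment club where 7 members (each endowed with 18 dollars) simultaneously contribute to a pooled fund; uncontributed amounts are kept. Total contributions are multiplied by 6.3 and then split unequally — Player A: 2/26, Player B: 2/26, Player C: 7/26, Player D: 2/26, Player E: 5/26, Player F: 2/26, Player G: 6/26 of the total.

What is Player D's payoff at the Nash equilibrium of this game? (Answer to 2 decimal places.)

44.17 dollars

Each unit j contributes comes back to j as 6.3 × (j's share), so j prefers to contribute only if that share exceeds 1/6.3 = 0.1587; otherwise keeping the unit dominates.
Player C, Player E and Player G are above the threshold, contributing 18 each; the remaining 4 contribute 0. Total contributed: 54.
Player D keeps 18 and receives 6.3 × 54 × 2/26 = 26.17 from the pooled fund, for a payoff of 44.17.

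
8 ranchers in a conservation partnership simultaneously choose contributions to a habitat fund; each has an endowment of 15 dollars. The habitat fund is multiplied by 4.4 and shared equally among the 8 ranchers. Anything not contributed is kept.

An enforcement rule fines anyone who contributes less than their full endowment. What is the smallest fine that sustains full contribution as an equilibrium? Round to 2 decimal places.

Given the others contribute fully, the best deviation is to contribute 0 (any partial contribution still incurs the fine and gives up units whose private return 0.5500 is below 1).
Deviating from 15 to 0 saves 15 dollars but forfeits the deviator's share of the drop in the habitat fund: 4.4/8 × 15 = 8.25.
So the deviation gain is 15 − 8.25 = 6.75, and the fine must be at least 6.75 dollars to wipe it out.

6.75 dollars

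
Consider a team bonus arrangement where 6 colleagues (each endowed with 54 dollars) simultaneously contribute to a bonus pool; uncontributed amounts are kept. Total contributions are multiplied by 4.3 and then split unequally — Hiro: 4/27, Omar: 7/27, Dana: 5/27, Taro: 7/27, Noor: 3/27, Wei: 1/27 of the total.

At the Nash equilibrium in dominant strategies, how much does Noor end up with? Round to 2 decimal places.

For player j, contributing a unit is worthwhile iff 4.3 × (j's share) ≥ 1, i.e. iff j's share is at least 0.2326.
The shares above 0.2326 belong to Omar and Taro, contributing 54 each; the remaining 4 contribute 0. Total contributed: 108.
Noor keeps 54 and receives 4.3 × 108 × 3/27 = 51.60 from the bonus pool, for a payoff of 105.60.

105.60 dollars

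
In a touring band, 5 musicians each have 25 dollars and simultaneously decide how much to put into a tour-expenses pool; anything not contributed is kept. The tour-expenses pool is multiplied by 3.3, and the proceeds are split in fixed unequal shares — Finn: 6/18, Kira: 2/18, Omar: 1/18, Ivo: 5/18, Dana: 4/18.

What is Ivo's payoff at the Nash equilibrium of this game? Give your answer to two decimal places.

Player j's private return per contributed unit is 3.3 × (j's share). Contributing is weakly dominant for j when that share is at least 1/3.3 = 0.3030, and contributing 0 is dominant otherwise.
The only share above 0.3030 is Finn's 6/18, contributing 25; the remaining 4 contribute 0. Total contributed: 25.
Ivo keeps 25 and receives 3.3 × 25 × 5/18 = 22.92 from the tour-expenses pool, for a payoff of 47.92.

47.92 dollars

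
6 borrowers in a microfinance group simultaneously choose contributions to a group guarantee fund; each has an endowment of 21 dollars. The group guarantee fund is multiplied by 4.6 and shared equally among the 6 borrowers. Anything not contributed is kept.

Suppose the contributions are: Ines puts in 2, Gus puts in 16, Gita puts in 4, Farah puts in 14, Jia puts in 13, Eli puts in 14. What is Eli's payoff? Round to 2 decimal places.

Total contributed: 2 + 16 + 4 + 14 + 13 + 14 = 63.
Each receives 4.6 × 63 / 6 = 48.30 from the group guarantee fund.
Eli keeps 21 − 14 = 7, so Eli's payoff is 7 + 48.30 = 55.30.

55.30 dollars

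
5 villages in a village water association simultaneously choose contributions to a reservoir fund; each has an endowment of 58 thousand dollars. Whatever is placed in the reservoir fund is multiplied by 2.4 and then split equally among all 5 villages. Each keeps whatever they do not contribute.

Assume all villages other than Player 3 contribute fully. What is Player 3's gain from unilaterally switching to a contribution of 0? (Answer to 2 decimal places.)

30.16 thousand dollars

Switching from a contribution of 58 to 0 lets Player 3 keep an extra 58 thousand dollars, but lowers the reservoir fund by 58, which costs Player 3 their own share of that drop: 2.4/5 × 58 = 27.84.
Net gain = 58 − 27.84 = 30.16. The private return per contributed unit (0.4800) is below 1, so free-riding is indeed the best response regardless of what the others do.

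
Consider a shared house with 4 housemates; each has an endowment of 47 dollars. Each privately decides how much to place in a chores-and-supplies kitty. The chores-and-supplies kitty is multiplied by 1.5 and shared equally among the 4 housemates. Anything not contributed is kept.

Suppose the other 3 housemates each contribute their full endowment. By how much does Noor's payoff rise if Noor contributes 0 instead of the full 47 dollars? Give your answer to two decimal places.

29.38 dollars

Switching from a contribution of 47 to 0 lets Noor keep an extra 47 dollars, but lowers the chores-and-supplies kitty by 47, which costs Noor their own share of that drop: 1.5/4 × 47 = 17.62.
Net gain = 47 − 17.62 = 29.38. The private return per contributed unit (0.3750) is below 1, so free-riding is indeed the best response regardless of what the others do.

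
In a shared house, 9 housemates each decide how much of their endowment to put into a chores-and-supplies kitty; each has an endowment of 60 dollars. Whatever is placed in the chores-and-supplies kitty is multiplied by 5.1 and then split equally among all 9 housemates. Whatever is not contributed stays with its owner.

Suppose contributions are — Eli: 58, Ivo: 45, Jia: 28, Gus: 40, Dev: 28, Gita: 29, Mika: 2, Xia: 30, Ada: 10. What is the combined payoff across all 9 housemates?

1647.00 dollars

Total contributed: 58 + 45 + 28 + 40 + 28 + 29 + 2 + 30 + 10 = 270; total kept: 9 × 60 − 270 = 270.
The chores-and-supplies kitty pays out 5.1 × 270 = 1377.00 in aggregate.
Group total = 270 + 1377.00 = 1647.00.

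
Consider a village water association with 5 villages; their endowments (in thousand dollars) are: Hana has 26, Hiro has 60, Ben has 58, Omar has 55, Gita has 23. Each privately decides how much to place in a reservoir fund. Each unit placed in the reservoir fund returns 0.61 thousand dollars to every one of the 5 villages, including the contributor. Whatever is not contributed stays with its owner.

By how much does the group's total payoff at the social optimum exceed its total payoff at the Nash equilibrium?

The private return per contributed unit is 0.61 < 1 for everyone, so the Nash equilibrium is zero contribution and the group total is Σ E_j = 26 + 60 + 58 + 55 + 23 = 222.
Each contributed unit returns 3.050 to the group, so the social optimum is full contribution by everyone: group total = 3.050 × 222 = 677.10.
Efficiency loss = (3.050 − 1) × 222 = 455.10.

455.10 thousand dollars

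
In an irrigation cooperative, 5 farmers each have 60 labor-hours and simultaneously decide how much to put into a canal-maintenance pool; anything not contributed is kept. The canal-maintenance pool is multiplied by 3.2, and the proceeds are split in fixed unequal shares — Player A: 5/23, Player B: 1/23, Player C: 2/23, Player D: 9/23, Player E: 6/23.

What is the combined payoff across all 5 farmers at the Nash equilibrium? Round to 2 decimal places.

Each unit j contributes comes back to j as 3.2 × (j's share), so j prefers to contribute only if that share exceeds 1/3.2 = 0.3125; otherwise keeping the unit dominates.
The only share above 0.3125 is Player D's 9/23, contributing 60; the remaining 4 contribute 0. Total contributed: 60.
The canal-maintenance pool pays out 3.2 × 60 = 192.00 in total (split across the unequal shares, but the aggregate is all that matters for the group sum).
The 4 free-riders keep 60 each, adding 240. Group total = 240 + 192.00 = 432.00.

432.00 labor-hours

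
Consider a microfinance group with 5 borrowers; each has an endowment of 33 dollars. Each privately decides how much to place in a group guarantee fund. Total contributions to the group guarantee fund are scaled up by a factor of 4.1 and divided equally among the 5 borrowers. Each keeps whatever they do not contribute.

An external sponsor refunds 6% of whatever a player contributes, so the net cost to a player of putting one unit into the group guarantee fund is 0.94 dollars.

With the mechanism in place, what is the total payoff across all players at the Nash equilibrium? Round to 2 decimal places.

Even with the mechanism, each unit contributed returns only (4.1/5) / 0.94 = 0.8723 per unit of net cost, so contributing nothing is still dominant.
At the Nash equilibrium no one contributes; group total payoff = 5 × 33 = 165.

165.00 dollars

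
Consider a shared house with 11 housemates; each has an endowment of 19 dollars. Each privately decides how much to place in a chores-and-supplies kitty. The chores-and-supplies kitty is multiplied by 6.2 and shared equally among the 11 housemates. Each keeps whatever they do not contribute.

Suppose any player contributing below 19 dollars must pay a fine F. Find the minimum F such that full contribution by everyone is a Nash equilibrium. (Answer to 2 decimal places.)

8.29 dollars

Given the others contribute fully, the best deviation is to contribute 0 (any partial contribution still incurs the fine and gives up units whose private return 0.5636 is below 1).
Deviating from 19 to 0 saves 19 dollars but forfeits the deviator's share of the drop in the chores-and-supplies kitty: 6.2/11 × 19 = 10.71.
So the deviation gain is 19 − 10.71 = 8.29, and the fine must be at least 8.29 dollars to wipe it out.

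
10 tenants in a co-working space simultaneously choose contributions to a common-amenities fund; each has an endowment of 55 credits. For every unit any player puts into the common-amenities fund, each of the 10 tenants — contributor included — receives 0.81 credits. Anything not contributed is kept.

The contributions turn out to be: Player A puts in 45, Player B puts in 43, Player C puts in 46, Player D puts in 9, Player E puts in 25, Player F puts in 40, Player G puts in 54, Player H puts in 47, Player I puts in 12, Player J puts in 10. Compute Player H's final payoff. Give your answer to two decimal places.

Total contributed: 45 + 43 + 46 + 9 + 25 + 40 + 54 + 47 + 12 + 10 = 331.
Each receives 0.81 × 331 = 268.11 from the common-amenities fund.
Player H keeps 55 − 47 = 8, so Player H's payoff is 8 + 268.11 = 276.11.

276.11 credits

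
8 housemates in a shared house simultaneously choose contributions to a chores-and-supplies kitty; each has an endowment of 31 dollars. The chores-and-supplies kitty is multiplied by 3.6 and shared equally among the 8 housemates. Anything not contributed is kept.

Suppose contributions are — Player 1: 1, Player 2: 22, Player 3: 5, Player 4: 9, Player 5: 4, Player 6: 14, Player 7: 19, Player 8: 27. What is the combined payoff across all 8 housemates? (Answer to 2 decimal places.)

Total contributed: 1 + 22 + 5 + 9 + 4 + 14 + 19 + 27 = 101; total kept: 8 × 31 − 101 = 147.
The chores-and-supplies kitty pays out 3.6 × 101 = 363.60 in aggregate.
Group total = 147 + 363.60 = 510.60.

510.60 dollars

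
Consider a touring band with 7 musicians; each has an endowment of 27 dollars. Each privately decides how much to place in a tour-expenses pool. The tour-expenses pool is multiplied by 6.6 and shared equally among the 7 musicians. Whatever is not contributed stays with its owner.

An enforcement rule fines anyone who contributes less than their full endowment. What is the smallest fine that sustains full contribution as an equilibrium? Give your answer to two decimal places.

1.54 dollars

Given the others contribute fully, the best deviation is to contribute 0 (any partial contribution still incurs the fine and gives up units whose private return 0.9429 is below 1).
Deviating from 27 to 0 saves 27 dollars but forfeits the deviator's share of the drop in the tour-expenses pool: 6.6/7 × 27 = 25.46.
So the deviation gain is 27 − 25.46 = 1.54, and the fine must be at least 1.54 dollars to wipe it out.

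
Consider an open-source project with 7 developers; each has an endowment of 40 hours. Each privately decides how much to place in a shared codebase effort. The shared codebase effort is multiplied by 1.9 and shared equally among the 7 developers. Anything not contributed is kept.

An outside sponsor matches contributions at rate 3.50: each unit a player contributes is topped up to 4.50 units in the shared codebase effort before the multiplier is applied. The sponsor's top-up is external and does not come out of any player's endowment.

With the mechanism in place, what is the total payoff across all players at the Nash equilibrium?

2394.00 hours

With the mechanism, a contributed unit returns 1.9 × 4.50 / 7 = 1.2214 per unit of net cost to the contributor — now above 1 — so contributing fully is weakly dominant for every player.
At the Nash equilibrium everyone contributes 40. Group total payoff = 1.9 × 4.50 × 280 = 2394.00.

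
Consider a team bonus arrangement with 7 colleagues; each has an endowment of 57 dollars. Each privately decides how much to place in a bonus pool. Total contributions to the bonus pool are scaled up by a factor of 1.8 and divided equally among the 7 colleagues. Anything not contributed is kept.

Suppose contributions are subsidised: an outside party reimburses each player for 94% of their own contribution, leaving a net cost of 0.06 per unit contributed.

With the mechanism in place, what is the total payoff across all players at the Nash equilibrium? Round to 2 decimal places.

Under the mechanism each unit contributed yields (1.8/7) / 0.06 = 4.2857 back to its contributor per unit of net cost, which exceeds 1, making full contribution the dominant choice for everyone.
At the Nash equilibrium everyone contributes 57. Group total payoff = 7 × (57 × 0.94 + 1.8 × 57) = 1093.26.

1093.26 dollars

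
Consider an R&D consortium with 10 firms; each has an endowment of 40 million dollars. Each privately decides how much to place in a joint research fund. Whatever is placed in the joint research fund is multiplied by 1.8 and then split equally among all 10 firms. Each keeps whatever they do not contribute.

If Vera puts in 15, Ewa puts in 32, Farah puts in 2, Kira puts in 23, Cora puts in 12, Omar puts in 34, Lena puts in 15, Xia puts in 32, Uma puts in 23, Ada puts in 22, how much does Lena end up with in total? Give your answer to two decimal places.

62.80 million dollars

Total contributed: 15 + 32 + 2 + 23 + 12 + 34 + 15 + 32 + 23 + 22 = 210.
Each receives 1.8 × 210 / 10 = 37.80 from the joint research fund.
Lena keeps 40 − 15 = 25, so Lena's payoff is 25 + 37.80 = 62.80.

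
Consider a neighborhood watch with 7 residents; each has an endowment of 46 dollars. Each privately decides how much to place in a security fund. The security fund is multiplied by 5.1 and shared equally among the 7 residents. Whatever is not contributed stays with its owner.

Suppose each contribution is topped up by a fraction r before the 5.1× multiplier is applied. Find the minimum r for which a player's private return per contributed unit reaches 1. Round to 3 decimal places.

0.373

With matching at rate r, one contributed unit becomes (1 + r) in the security fund and returns 5.1 × (1 + r) / 7 to the contributor.
Setting this equal to 1: 1 + r = 7/5.1 = 1.3725.
So the minimum matching rate is r = 1.3725 − 1 = 0.373.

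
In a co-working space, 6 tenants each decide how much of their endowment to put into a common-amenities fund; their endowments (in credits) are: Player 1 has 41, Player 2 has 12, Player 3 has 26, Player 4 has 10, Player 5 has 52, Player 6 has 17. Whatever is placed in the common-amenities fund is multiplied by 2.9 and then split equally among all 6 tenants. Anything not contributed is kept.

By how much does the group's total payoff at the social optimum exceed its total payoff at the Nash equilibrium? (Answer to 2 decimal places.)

300.20 credits

The private return per contributed unit is 2.9/6 = 0.4833 < 1 for every player regardless of endowment, so the Nash equilibrium is zero contribution and the group total is Σ E_j = 41 + 12 + 26 + 10 + 52 + 17 = 158.
Each contributed unit returns 2.900 to the group, so the social optimum is full contribution by everyone: group total = 2.900 × 158 = 458.20.
Efficiency loss = (2.900 − 1) × 158 = 300.20.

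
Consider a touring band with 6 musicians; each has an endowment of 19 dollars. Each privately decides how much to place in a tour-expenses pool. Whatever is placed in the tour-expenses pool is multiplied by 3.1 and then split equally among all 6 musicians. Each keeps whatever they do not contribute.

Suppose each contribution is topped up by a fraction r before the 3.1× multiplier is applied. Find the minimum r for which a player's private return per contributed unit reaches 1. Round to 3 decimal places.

With matching at rate r, one contributed unit becomes (1 + r) in the tour-expenses pool and returns 3.1 × (1 + r) / 6 to the contributor.
Setting this equal to 1: 1 + r = 6/3.1 = 1.9355.
So the minimum matching rate is r = 1.9355 − 1 = 0.935.

0.935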